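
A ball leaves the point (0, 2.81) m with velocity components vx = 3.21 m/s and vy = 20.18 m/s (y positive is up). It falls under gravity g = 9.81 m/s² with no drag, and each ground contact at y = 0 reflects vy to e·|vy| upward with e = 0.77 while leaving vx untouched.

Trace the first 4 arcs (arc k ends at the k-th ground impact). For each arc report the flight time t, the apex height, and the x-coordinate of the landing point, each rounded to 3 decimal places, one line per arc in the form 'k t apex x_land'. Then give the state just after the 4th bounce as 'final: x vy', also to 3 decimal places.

1 4.249 23.566 13.639
2 3.376 13.972 24.475
3 2.599 8.284 32.818
4 2.001 4.912 39.242
final: 39.242 7.559

Arc 1: start y=2.810, vy=20.180 → t=4.249, apex=23.566, x_land=13.639, impact vy=-21.503
  bounce: vy ← 0.77·21.503 = 16.557
Arc 2: start y=0.000, vy=16.557 → t=3.376, apex=13.972, x_land=24.475, impact vy=-16.557
  bounce: vy ← 0.77·16.557 = 12.749
Arc 3: start y=0.000, vy=12.749 → t=2.599, apex=8.284, x_land=32.818, impact vy=-12.749
  bounce: vy ← 0.77·12.749 = 9.817
Arc 4: start y=0.000, vy=9.817 → t=2.001, apex=4.912, x_land=39.242, impact vy=-9.817
  bounce: vy ← 0.77·9.817 = 7.559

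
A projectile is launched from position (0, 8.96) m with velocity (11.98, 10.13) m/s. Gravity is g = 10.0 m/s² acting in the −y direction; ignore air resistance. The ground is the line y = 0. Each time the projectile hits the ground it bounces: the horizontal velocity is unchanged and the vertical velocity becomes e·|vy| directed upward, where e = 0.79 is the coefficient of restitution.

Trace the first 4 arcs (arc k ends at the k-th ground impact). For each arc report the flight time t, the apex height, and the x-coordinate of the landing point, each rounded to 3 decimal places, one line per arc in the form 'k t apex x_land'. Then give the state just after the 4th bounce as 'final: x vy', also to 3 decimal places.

1 2.692 14.091 32.247
2 2.652 8.794 64.023
3 2.095 5.488 89.126
4 1.655 3.425 108.957
final: 108.957 6.539

Arc 1: start y=8.960, vy=10.130 → t=2.692, apex=14.091, x_land=32.247, impact vy=-16.787
  bounce: vy ← 0.79·16.787 = 13.262
Arc 2: start y=0.000, vy=13.262 → t=2.652, apex=8.794, x_land=64.023, impact vy=-13.262
  bounce: vy ← 0.79·13.262 = 10.477
Arc 3: start y=0.000, vy=10.477 → t=2.095, apex=5.488, x_land=89.126, impact vy=-10.477
  bounce: vy ← 0.79·10.477 = 8.277
Arc 4: start y=0.000, vy=8.277 → t=1.655, apex=3.425, x_land=108.957, impact vy=-8.277
  bounce: vy ← 0.79·8.277 = 6.539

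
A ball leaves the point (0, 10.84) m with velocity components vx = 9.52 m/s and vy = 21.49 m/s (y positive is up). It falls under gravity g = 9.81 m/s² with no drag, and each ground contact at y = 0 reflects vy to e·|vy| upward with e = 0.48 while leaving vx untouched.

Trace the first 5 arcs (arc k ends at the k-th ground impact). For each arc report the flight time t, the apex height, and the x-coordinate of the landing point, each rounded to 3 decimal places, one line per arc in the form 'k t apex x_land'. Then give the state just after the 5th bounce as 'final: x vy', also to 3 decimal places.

Arc 1: start y=10.840, vy=21.490 → t=4.838, apex=34.378, x_land=46.058, impact vy=-25.971
  bounce: vy ← 0.48·25.971 = 12.466
Arc 2: start y=0.000, vy=12.466 → t=2.542, apex=7.921, x_land=70.253, impact vy=-12.466
  bounce: vy ← 0.48·12.466 = 5.984
Arc 3: start y=0.000, vy=5.984 → t=1.220, apex=1.825, x_land=81.867, impact vy=-5.984
  bounce: vy ← 0.48·5.984 = 2.872
Arc 4: start y=0.000, vy=2.872 → t=0.586, apex=0.420, x_land=87.442, impact vy=-2.872
  bounce: vy ← 0.48·2.872 = 1.379
Arc 5: start y=0.000, vy=1.379 → t=0.281, apex=0.097, x_land=90.118, impact vy=-1.379
  bounce: vy ← 0.48·1.379 = 0.662

1 4.838 34.378 46.058
2 2.542 7.921 70.253
3 1.220 1.825 81.867
4 0.586 0.420 87.442
5 0.281 0.097 90.118
final: 90.118 0.662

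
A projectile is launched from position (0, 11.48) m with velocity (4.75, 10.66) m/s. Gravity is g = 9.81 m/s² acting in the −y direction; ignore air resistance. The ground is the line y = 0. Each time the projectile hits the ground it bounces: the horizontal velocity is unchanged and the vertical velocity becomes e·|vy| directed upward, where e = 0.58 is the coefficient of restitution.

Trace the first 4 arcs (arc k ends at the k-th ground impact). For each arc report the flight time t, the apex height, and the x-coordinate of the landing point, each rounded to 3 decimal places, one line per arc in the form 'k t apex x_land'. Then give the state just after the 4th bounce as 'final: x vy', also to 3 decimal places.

1 2.963 17.272 14.075
2 2.177 5.810 24.415
3 1.263 1.955 30.411
4 0.732 0.658 33.890
final: 33.890 2.083

Arc 1: start y=11.480, vy=10.660 → t=2.963, apex=17.272, x_land=14.075, impact vy=-18.409
  bounce: vy ← 0.58·18.409 = 10.677
Arc 2: start y=0.000, vy=10.677 → t=2.177, apex=5.810, x_land=24.415, impact vy=-10.677
  bounce: vy ← 0.58·10.677 = 6.193
Arc 3: start y=0.000, vy=6.193 → t=1.263, apex=1.955, x_land=30.411, impact vy=-6.193
  bounce: vy ← 0.58·6.193 = 3.592
Arc 4: start y=0.000, vy=3.592 → t=0.732, apex=0.658, x_land=33.890, impact vy=-3.592
  bounce: vy ← 0.58·3.592 = 2.083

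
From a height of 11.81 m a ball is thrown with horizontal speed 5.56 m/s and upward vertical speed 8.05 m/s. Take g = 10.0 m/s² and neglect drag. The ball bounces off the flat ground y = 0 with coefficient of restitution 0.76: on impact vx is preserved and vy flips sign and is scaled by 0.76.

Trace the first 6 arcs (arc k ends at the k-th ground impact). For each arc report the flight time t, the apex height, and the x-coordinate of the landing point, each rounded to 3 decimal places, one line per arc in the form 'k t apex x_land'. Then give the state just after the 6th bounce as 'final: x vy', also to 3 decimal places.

1 2.540 15.050 14.122
2 2.637 8.693 28.784
3 2.004 5.021 39.928
4 1.523 2.900 48.397
5 1.158 1.675 54.833
6 0.880 0.968 59.725
final: 59.725 3.343

Arc 1: start y=11.810, vy=8.050 → t=2.540, apex=15.050, x_land=14.122, impact vy=-17.349
  bounce: vy ← 0.76·17.349 = 13.186
Arc 2: start y=0.000, vy=13.186 → t=2.637, apex=8.693, x_land=28.784, impact vy=-13.186
  bounce: vy ← 0.76·13.186 = 10.021
Arc 3: start y=0.000, vy=10.021 → t=2.004, apex=5.021, x_land=39.928, impact vy=-10.021
  bounce: vy ← 0.76·10.021 = 7.616
Arc 4: start y=0.000, vy=7.616 → t=1.523, apex=2.900, x_land=48.397, impact vy=-7.616
  bounce: vy ← 0.76·7.616 = 5.788
Arc 5: start y=0.000, vy=5.788 → t=1.158, apex=1.675, x_land=54.833, impact vy=-5.788
  bounce: vy ← 0.76·5.788 = 4.399
Arc 6: start y=0.000, vy=4.399 → t=0.880, apex=0.968, x_land=59.725, impact vy=-4.399
  bounce: vy ← 0.76·4.399 = 3.343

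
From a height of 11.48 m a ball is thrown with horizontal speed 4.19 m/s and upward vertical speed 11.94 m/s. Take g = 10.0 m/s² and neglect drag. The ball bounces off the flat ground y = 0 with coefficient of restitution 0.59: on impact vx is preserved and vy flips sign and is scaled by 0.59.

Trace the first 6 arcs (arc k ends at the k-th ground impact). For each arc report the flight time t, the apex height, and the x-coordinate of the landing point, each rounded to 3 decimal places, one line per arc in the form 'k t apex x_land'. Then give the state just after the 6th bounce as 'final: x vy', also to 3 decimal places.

1 3.123 18.608 13.086
2 2.276 6.478 22.624
3 1.343 2.255 28.252
4 0.792 0.785 31.572
5 0.468 0.273 33.531
6 0.276 0.095 34.687
final: 34.687 0.814

Arc 1: start y=11.480, vy=11.940 → t=3.123, apex=18.608, x_land=13.086, impact vy=-19.292
  bounce: vy ← 0.59·19.292 = 11.382
Arc 2: start y=0.000, vy=11.382 → t=2.276, apex=6.478, x_land=22.624, impact vy=-11.382
  bounce: vy ← 0.59·11.382 = 6.715
Arc 3: start y=0.000, vy=6.715 → t=1.343, apex=2.255, x_land=28.252, impact vy=-6.715
  bounce: vy ← 0.59·6.715 = 3.962
Arc 4: start y=0.000, vy=3.962 → t=0.792, apex=0.785, x_land=31.572, impact vy=-3.962
  bounce: vy ← 0.59·3.962 = 2.338
Arc 5: start y=0.000, vy=2.338 → t=0.468, apex=0.273, x_land=33.531, impact vy=-2.338
  bounce: vy ← 0.59·2.338 = 1.379
Arc 6: start y=0.000, vy=1.379 → t=0.276, apex=0.095, x_land=34.687, impact vy=-1.379
  bounce: vy ← 0.59·1.379 = 0.814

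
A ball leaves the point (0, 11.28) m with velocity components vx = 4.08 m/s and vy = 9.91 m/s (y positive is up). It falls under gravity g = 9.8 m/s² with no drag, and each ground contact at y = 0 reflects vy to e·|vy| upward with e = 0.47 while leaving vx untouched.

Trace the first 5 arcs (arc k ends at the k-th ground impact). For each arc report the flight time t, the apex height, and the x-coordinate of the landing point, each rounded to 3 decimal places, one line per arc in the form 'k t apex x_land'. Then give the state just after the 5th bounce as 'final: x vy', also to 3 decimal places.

1 2.835 16.291 11.565
2 1.714 3.599 18.558
3 0.806 0.795 21.845
4 0.379 0.176 23.389
5 0.178 0.039 24.115
final: 24.115 0.410

Arc 1: start y=11.280, vy=9.910 → t=2.835, apex=16.291, x_land=11.565, impact vy=-17.869
  bounce: vy ← 0.47·17.869 = 8.398
Arc 2: start y=0.000, vy=8.398 → t=1.714, apex=3.599, x_land=18.558, impact vy=-8.398
  bounce: vy ← 0.47·8.398 = 3.947
Arc 3: start y=0.000, vy=3.947 → t=0.806, apex=0.795, x_land=21.845, impact vy=-3.947
  bounce: vy ← 0.47·3.947 = 1.855
Arc 4: start y=0.000, vy=1.855 → t=0.379, apex=0.176, x_land=23.389, impact vy=-1.855
  bounce: vy ← 0.47·1.855 = 0.872
Arc 5: start y=0.000, vy=0.872 → t=0.178, apex=0.039, x_land=24.115, impact vy=-0.872
  bounce: vy ← 0.47·0.872 = 0.410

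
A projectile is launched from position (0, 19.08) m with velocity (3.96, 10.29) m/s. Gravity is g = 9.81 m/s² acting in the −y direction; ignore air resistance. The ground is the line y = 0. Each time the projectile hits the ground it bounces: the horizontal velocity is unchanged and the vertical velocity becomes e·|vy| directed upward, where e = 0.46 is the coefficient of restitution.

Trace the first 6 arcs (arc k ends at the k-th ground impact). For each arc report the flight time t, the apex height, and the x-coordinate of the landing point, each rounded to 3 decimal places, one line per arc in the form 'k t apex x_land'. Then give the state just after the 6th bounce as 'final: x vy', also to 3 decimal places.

1 3.283 24.477 13.000
2 2.055 5.179 21.138
3 0.945 1.096 24.882
4 0.435 0.232 26.604
5 0.200 0.049 27.396
6 0.092 0.010 27.761
final: 27.761 0.208

Arc 1: start y=19.080, vy=10.290 → t=3.283, apex=24.477, x_land=13.000, impact vy=-21.914
  bounce: vy ← 0.46·21.914 = 10.081
Arc 2: start y=0.000, vy=10.081 → t=2.055, apex=5.179, x_land=21.138, impact vy=-10.081
  bounce: vy ← 0.46·10.081 = 4.637
Arc 3: start y=0.000, vy=4.637 → t=0.945, apex=1.096, x_land=24.882, impact vy=-4.637
  bounce: vy ← 0.46·4.637 = 2.133
Arc 4: start y=0.000, vy=2.133 → t=0.435, apex=0.232, x_land=26.604, impact vy=-2.133
  bounce: vy ← 0.46·2.133 = 0.981
Arc 5: start y=0.000, vy=0.981 → t=0.200, apex=0.049, x_land=27.396, impact vy=-0.981
  bounce: vy ← 0.46·0.981 = 0.451
Arc 6: start y=0.000, vy=0.451 → t=0.092, apex=0.010, x_land=27.761, impact vy=-0.451
  bounce: vy ← 0.46·0.451 = 0.208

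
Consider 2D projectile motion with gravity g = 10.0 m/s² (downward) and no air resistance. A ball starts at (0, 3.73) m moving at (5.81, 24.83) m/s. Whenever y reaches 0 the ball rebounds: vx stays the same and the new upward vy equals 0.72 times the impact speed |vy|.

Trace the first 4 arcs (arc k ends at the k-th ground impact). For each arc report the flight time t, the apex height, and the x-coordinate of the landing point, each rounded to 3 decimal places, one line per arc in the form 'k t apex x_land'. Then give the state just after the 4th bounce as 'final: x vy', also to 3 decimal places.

Arc 1: start y=3.730, vy=24.830 → t=5.112, apex=34.556, x_land=29.700, impact vy=-26.289
  bounce: vy ← 0.72·26.289 = 18.928
Arc 2: start y=0.000, vy=18.928 → t=3.786, apex=17.914, x_land=51.695, impact vy=-18.928
  bounce: vy ← 0.72·18.928 = 13.628
Arc 3: start y=0.000, vy=13.628 → t=2.726, apex=9.287, x_land=67.531, impact vy=-13.628
  bounce: vy ← 0.72·13.628 = 9.812
Arc 4: start y=0.000, vy=9.812 → t=1.962, apex=4.814, x_land=78.933, impact vy=-9.812
  bounce: vy ← 0.72·9.812 = 7.065

1 5.112 34.556 29.700
2 3.786 17.914 51.695
3 2.726 9.287 67.531
4 1.962 4.814 78.933
final: 78.933 7.065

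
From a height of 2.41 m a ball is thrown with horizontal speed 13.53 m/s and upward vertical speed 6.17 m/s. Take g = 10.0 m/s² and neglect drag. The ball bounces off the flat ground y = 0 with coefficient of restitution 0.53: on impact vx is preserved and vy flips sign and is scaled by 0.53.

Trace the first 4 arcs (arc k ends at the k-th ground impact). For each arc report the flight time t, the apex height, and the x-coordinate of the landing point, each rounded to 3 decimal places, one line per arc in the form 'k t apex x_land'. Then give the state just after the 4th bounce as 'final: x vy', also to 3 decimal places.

1 1.546 4.313 20.915
2 0.985 1.212 34.236
3 0.522 0.340 41.296
4 0.277 0.096 45.037
final: 45.037 0.733

Arc 1: start y=2.410, vy=6.170 → t=1.546, apex=4.313, x_land=20.915, impact vy=-9.288
  bounce: vy ← 0.53·9.288 = 4.923
Arc 2: start y=0.000, vy=4.923 → t=0.985, apex=1.212, x_land=34.236, impact vy=-4.923
  bounce: vy ← 0.53·4.923 = 2.609
Arc 3: start y=0.000, vy=2.609 → t=0.522, apex=0.340, x_land=41.296, impact vy=-2.609
  bounce: vy ← 0.53·2.609 = 1.383
Arc 4: start y=0.000, vy=1.383 → t=0.277, apex=0.096, x_land=45.037, impact vy=-1.383
  bounce: vy ← 0.53·1.383 = 0.733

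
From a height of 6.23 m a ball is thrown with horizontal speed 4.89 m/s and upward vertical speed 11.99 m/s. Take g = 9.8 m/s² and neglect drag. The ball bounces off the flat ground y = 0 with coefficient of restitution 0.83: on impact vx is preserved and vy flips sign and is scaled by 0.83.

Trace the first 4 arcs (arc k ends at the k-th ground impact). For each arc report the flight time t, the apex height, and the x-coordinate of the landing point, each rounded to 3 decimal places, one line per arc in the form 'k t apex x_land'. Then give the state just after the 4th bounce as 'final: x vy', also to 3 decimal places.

Arc 1: start y=6.230, vy=11.990 → t=2.887, apex=13.565, x_land=14.119, impact vy=-16.305
  bounce: vy ← 0.83·16.305 = 13.534
Arc 2: start y=0.000, vy=13.534 → t=2.762, apex=9.345, x_land=27.625, impact vy=-13.534
  bounce: vy ← 0.83·13.534 = 11.233
Arc 3: start y=0.000, vy=11.233 → t=2.292, apex=6.438, x_land=38.835, impact vy=-11.233
  bounce: vy ← 0.83·11.233 = 9.323
Arc 4: start y=0.000, vy=9.323 → t=1.903, apex=4.435, x_land=48.139, impact vy=-9.323
  bounce: vy ← 0.83·9.323 = 7.738

1 2.887 13.565 14.119
2 2.762 9.345 27.625
3 2.292 6.438 38.835
4 1.903 4.435 48.139
final: 48.139 7.738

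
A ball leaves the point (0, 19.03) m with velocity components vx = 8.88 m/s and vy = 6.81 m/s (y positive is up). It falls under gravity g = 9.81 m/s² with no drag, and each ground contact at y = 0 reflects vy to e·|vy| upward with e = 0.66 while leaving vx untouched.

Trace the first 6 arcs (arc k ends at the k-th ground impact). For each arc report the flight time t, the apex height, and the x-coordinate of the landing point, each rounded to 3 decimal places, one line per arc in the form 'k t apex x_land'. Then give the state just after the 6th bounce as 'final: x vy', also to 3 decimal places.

Arc 1: start y=19.030, vy=6.810 → t=2.783, apex=21.394, x_land=24.710, impact vy=-20.488
  bounce: vy ← 0.66·20.488 = 13.522
Arc 2: start y=0.000, vy=13.522 → t=2.757, apex=9.319, x_land=49.190, impact vy=-13.522
  bounce: vy ← 0.66·13.522 = 8.924
Arc 3: start y=0.000, vy=8.924 → t=1.819, apex=4.059, x_land=65.347, impact vy=-8.924
  bounce: vy ← 0.66·8.924 = 5.890
Arc 4: start y=0.000, vy=5.890 → t=1.201, apex=1.768, x_land=76.010, impact vy=-5.890
  bounce: vy ← 0.66·5.890 = 3.887
Arc 5: start y=0.000, vy=3.887 → t=0.793, apex=0.770, x_land=83.048, impact vy=-3.887
  bounce: vy ← 0.66·3.887 = 2.566
Arc 6: start y=0.000, vy=2.566 → t=0.523, apex=0.336, x_land=87.693, impact vy=-2.566
  bounce: vy ← 0.66·2.566 = 1.693

1 2.783 21.394 24.710
2 2.757 9.319 49.190
3 1.819 4.059 65.347
4 1.201 1.768 76.010
5 0.793 0.770 83.048
6 0.523 0.336 87.693
final: 87.693 1.693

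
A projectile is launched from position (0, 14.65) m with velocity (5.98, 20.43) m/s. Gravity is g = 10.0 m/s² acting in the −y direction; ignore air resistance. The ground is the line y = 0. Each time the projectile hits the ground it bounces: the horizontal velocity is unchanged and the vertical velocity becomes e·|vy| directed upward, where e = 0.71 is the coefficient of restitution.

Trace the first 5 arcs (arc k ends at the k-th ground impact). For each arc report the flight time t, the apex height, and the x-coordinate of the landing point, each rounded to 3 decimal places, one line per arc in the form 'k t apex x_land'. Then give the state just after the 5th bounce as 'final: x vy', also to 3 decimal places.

1 4.708 35.519 28.156
2 3.785 17.905 50.788
3 2.687 9.026 66.858
4 1.908 4.550 78.267
5 1.355 2.294 86.367
final: 86.367 4.809

Arc 1: start y=14.650, vy=20.430 → t=4.708, apex=35.519, x_land=28.156, impact vy=-26.653
  bounce: vy ← 0.71·26.653 = 18.924
Arc 2: start y=0.000, vy=18.924 → t=3.785, apex=17.905, x_land=50.788, impact vy=-18.924
  bounce: vy ← 0.71·18.924 = 13.436
Arc 3: start y=0.000, vy=13.436 → t=2.687, apex=9.026, x_land=66.858, impact vy=-13.436
  bounce: vy ← 0.71·13.436 = 9.539
Arc 4: start y=0.000, vy=9.539 → t=1.908, apex=4.550, x_land=78.267, impact vy=-9.539
  bounce: vy ← 0.71·9.539 = 6.773
Arc 5: start y=0.000, vy=6.773 → t=1.355, apex=2.294, x_land=86.367, impact vy=-6.773
  bounce: vy ← 0.71·6.773 = 4.809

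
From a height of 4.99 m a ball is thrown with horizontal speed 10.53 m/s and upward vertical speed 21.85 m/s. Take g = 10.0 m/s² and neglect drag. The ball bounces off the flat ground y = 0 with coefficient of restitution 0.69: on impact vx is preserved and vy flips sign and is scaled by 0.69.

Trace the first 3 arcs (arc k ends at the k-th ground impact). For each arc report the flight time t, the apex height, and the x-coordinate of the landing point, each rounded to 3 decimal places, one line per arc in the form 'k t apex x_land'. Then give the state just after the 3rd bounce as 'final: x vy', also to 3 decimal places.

1 4.588 28.861 48.307
2 3.316 13.741 83.219
3 2.288 6.542 107.309
final: 107.309 7.893

Arc 1: start y=4.990, vy=21.850 → t=4.588, apex=28.861, x_land=48.307, impact vy=-24.025
  bounce: vy ← 0.69·24.025 = 16.578
Arc 2: start y=0.000, vy=16.578 → t=3.316, apex=13.741, x_land=83.219, impact vy=-16.578
  bounce: vy ← 0.69·16.578 = 11.439
Arc 3: start y=0.000, vy=11.439 → t=2.288, apex=6.542, x_land=107.309, impact vy=-11.439
  bounce: vy ← 0.69·11.439 = 7.893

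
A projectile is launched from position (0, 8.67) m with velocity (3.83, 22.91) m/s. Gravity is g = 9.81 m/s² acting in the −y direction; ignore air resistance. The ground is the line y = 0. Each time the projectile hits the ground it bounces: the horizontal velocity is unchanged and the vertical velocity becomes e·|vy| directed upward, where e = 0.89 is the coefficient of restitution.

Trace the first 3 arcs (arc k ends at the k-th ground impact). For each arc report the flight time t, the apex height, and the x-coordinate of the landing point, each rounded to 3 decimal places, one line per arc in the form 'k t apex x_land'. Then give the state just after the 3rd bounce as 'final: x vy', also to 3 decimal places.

Arc 1: start y=8.670, vy=22.910 → t=5.023, apex=35.422, x_land=19.237, impact vy=-26.362
  bounce: vy ← 0.89·26.362 = 23.462
Arc 2: start y=0.000, vy=23.462 → t=4.783, apex=28.058, x_land=37.557, impact vy=-23.462
  bounce: vy ← 0.89·23.462 = 20.882
Arc 3: start y=0.000, vy=20.882 → t=4.257, apex=22.224, x_land=53.862, impact vy=-20.882
  bounce: vy ← 0.89·20.882 = 18.585

1 5.023 35.422 19.237
2 4.783 28.058 37.557
3 4.257 22.224 53.862
final: 53.862 18.585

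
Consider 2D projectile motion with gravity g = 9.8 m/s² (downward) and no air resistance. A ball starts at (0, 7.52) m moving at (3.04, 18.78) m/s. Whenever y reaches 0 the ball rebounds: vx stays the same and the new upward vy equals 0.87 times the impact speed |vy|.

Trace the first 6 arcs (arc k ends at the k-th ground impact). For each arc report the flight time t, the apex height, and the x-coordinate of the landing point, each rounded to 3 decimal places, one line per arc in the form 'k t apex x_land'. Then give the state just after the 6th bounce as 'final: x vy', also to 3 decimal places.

Arc 1: start y=7.520, vy=18.780 → t=4.198, apex=25.514, x_land=12.763, impact vy=-22.362
  bounce: vy ← 0.87·22.362 = 19.455
Arc 2: start y=0.000, vy=19.455 → t=3.970, apex=19.312, x_land=24.833, impact vy=-19.455
  bounce: vy ← 0.87·19.455 = 16.926
Arc 3: start y=0.000, vy=16.926 → t=3.454, apex=14.617, x_land=35.334, impact vy=-16.926
  bounce: vy ← 0.87·16.926 = 14.726
Arc 4: start y=0.000, vy=14.726 → t=3.005, apex=11.064, x_land=44.470, impact vy=-14.726
  bounce: vy ← 0.87·14.726 = 12.811
Arc 5: start y=0.000, vy=12.811 → t=2.615, apex=8.374, x_land=52.418, impact vy=-12.811
  bounce: vy ← 0.87·12.811 = 11.146
Arc 6: start y=0.000, vy=11.146 → t=2.275, apex=6.338, x_land=59.333, impact vy=-11.146
  bounce: vy ← 0.87·11.146 = 9.697

1 4.198 25.514 12.763
2 3.970 19.312 24.833
3 3.454 14.617 35.334
4 3.005 11.064 44.470
5 2.615 8.374 52.418
6 2.275 6.338 59.333
final: 59.333 9.697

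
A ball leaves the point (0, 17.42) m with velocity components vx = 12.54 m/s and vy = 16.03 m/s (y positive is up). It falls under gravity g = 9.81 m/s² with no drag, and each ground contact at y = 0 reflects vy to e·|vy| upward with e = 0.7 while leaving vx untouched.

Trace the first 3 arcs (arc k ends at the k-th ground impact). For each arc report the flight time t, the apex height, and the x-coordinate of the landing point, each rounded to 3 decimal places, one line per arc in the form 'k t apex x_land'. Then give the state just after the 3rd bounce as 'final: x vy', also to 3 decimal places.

Arc 1: start y=17.420, vy=16.030 → t=4.128, apex=30.517, x_land=51.770, impact vy=-24.469
  bounce: vy ← 0.7·24.469 = 17.128
Arc 2: start y=0.000, vy=17.128 → t=3.492, apex=14.953, x_land=95.560, impact vy=-17.128
  bounce: vy ← 0.7·17.128 = 11.990
Arc 3: start y=0.000, vy=11.990 → t=2.444, apex=7.327, x_land=126.213, impact vy=-11.990
  bounce: vy ← 0.7·11.990 = 8.393

1 4.128 30.517 51.770
2 3.492 14.953 95.560
3 2.444 7.327 126.213
final: 126.213 8.393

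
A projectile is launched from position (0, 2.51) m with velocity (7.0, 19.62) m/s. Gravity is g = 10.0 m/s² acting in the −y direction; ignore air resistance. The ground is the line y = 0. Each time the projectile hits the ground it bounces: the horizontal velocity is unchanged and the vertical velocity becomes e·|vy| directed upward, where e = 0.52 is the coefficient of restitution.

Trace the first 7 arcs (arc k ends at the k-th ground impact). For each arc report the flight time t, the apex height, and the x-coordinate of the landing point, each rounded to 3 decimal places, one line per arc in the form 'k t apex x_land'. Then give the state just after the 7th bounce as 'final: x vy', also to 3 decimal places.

Arc 1: start y=2.510, vy=19.620 → t=4.048, apex=21.757, x_land=28.336, impact vy=-20.860
  bounce: vy ← 0.52·20.860 = 10.847
Arc 2: start y=0.000, vy=10.847 → t=2.169, apex=5.883, x_land=43.522, impact vy=-10.847
  bounce: vy ← 0.52·10.847 = 5.641
Arc 3: start y=0.000, vy=5.641 → t=1.128, apex=1.591, x_land=51.419, impact vy=-5.641
  bounce: vy ← 0.52·5.641 = 2.933
Arc 4: start y=0.000, vy=2.933 → t=0.587, apex=0.430, x_land=55.525, impact vy=-2.933
  bounce: vy ← 0.52·2.933 = 1.525
Arc 5: start y=0.000, vy=1.525 → t=0.305, apex=0.116, x_land=57.661, impact vy=-1.525
  bounce: vy ← 0.52·1.525 = 0.793
Arc 6: start y=0.000, vy=0.793 → t=0.159, apex=0.031, x_land=58.771, impact vy=-0.793
  bounce: vy ← 0.52·0.793 = 0.412
Arc 7: start y=0.000, vy=0.412 → t=0.082, apex=0.009, x_land=59.348, impact vy=-0.412
  bounce: vy ← 0.52·0.412 = 0.214

1 4.048 21.757 28.336
2 2.169 5.883 43.522
3 1.128 1.591 51.419
4 0.587 0.430 55.525
5 0.305 0.116 57.661
6 0.159 0.031 58.771
7 0.082 0.009 59.348
final: 59.348 0.214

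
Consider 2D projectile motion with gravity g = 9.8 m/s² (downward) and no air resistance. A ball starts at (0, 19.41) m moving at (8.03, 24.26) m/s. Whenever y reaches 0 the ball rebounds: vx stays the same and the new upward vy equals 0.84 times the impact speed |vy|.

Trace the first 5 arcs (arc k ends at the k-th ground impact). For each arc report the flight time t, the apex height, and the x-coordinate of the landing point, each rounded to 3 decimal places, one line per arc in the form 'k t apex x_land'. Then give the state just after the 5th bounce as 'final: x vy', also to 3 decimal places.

Arc 1: start y=19.410, vy=24.260 → t=5.652, apex=49.438, x_land=45.385, impact vy=-31.129
  bounce: vy ← 0.84·31.129 = 26.148
Arc 2: start y=0.000, vy=26.148 → t=5.336, apex=34.883, x_land=88.235, impact vy=-26.148
  bounce: vy ← 0.84·26.148 = 21.964
Arc 3: start y=0.000, vy=21.964 → t=4.483, apex=24.614, x_land=124.230, impact vy=-21.964
  bounce: vy ← 0.84·21.964 = 18.450
Arc 4: start y=0.000, vy=18.450 → t=3.765, apex=17.367, x_land=154.465, impact vy=-18.450
  bounce: vy ← 0.84·18.450 = 15.498
Arc 5: start y=0.000, vy=15.498 → t=3.163, apex=12.254, x_land=179.863, impact vy=-15.498
  bounce: vy ← 0.84·15.498 = 13.018

1 5.652 49.438 45.385
2 5.336 34.883 88.235
3 4.483 24.614 124.230
4 3.765 17.367 154.465
5 3.163 12.254 179.863
final: 179.863 13.018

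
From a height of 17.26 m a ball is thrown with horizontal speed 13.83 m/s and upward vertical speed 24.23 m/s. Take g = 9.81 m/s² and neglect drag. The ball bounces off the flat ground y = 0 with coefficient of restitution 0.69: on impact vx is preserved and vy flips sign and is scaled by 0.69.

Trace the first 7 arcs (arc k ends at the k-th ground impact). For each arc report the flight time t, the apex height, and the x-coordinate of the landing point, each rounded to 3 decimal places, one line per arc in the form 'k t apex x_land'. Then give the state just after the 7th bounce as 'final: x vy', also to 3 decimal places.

1 5.571 47.183 77.053
2 4.280 22.464 136.247
3 2.953 10.695 177.090
4 2.038 5.092 205.273
5 1.406 2.424 224.718
6 0.970 1.154 238.136
7 0.669 0.550 247.394
final: 247.394 2.266

Arc 1: start y=17.260, vy=24.230 → t=5.571, apex=47.183, x_land=77.053, impact vy=-30.426
  bounce: vy ← 0.69·30.426 = 20.994
Arc 2: start y=0.000, vy=20.994 → t=4.280, apex=22.464, x_land=136.247, impact vy=-20.994
  bounce: vy ← 0.69·20.994 = 14.486
Arc 3: start y=0.000, vy=14.486 → t=2.953, apex=10.695, x_land=177.090, impact vy=-14.486
  bounce: vy ← 0.69·14.486 = 9.995
Arc 4: start y=0.000, vy=9.995 → t=2.038, apex=5.092, x_land=205.273, impact vy=-9.995
  bounce: vy ← 0.69·9.995 = 6.897
Arc 5: start y=0.000, vy=6.897 → t=1.406, apex=2.424, x_land=224.718, impact vy=-6.897
  bounce: vy ← 0.69·6.897 = 4.759
Arc 6: start y=0.000, vy=4.759 → t=0.970, apex=1.154, x_land=238.136, impact vy=-4.759
  bounce: vy ← 0.69·4.759 = 3.284
Arc 7: start y=0.000, vy=3.284 → t=0.669, apex=0.550, x_land=247.394, impact vy=-3.284
  bounce: vy ← 0.69·3.284 = 2.266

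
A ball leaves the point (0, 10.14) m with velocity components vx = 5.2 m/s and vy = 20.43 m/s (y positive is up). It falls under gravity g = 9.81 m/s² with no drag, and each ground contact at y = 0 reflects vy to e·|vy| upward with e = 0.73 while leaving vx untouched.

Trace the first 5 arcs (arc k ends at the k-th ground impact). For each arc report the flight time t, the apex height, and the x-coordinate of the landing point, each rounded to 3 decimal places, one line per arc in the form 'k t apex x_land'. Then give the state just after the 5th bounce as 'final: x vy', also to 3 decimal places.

1 4.613 31.413 23.989
2 3.695 16.740 43.202
3 2.697 8.921 57.227
4 1.969 4.754 67.466
5 1.437 2.533 74.940
final: 74.940 5.147

Arc 1: start y=10.140, vy=20.430 → t=4.613, apex=31.413, x_land=23.989, impact vy=-24.826
  bounce: vy ← 0.73·24.826 = 18.123
Arc 2: start y=0.000, vy=18.123 → t=3.695, apex=16.740, x_land=43.202, impact vy=-18.123
  bounce: vy ← 0.73·18.123 = 13.230
Arc 3: start y=0.000, vy=13.230 → t=2.697, apex=8.921, x_land=57.227, impact vy=-13.230
  bounce: vy ← 0.73·13.230 = 9.658
Arc 4: start y=0.000, vy=9.658 → t=1.969, apex=4.754, x_land=67.466, impact vy=-9.658
  bounce: vy ← 0.73·9.658 = 7.050
Arc 5: start y=0.000, vy=7.050 → t=1.437, apex=2.533, x_land=74.940, impact vy=-7.050
  bounce: vy ← 0.73·7.050 = 5.147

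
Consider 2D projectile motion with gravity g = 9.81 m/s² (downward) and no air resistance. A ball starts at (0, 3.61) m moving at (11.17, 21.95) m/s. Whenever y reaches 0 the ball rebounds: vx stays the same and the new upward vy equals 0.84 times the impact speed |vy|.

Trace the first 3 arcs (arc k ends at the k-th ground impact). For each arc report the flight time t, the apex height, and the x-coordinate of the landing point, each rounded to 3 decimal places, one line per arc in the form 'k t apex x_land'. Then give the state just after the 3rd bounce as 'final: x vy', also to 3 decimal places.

1 4.634 28.167 51.760
2 4.026 19.874 96.729
3 3.382 14.023 134.503
final: 134.503 13.933

Arc 1: start y=3.610, vy=21.950 → t=4.634, apex=28.167, x_land=51.760, impact vy=-23.508
  bounce: vy ← 0.84·23.508 = 19.747
Arc 2: start y=0.000, vy=19.747 → t=4.026, apex=19.874, x_land=96.729, impact vy=-19.747
  bounce: vy ← 0.84·19.747 = 16.587
Arc 3: start y=0.000, vy=16.587 → t=3.382, apex=14.023, x_land=134.503, impact vy=-16.587
  bounce: vy ← 0.84·16.587 = 13.933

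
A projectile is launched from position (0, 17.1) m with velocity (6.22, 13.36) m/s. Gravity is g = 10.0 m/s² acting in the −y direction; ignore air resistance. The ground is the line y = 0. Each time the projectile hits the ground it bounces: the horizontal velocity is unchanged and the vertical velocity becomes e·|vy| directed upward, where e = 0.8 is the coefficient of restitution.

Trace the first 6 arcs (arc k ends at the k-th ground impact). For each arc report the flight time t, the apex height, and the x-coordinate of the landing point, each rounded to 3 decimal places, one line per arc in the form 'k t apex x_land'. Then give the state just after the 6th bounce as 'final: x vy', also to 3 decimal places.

Arc 1: start y=17.100, vy=13.360 → t=3.617, apex=26.024, x_land=22.500, impact vy=-22.814
  bounce: vy ← 0.8·22.814 = 18.251
Arc 2: start y=0.000, vy=18.251 → t=3.650, apex=16.656, x_land=45.205, impact vy=-18.251
  bounce: vy ← 0.8·18.251 = 14.601
Arc 3: start y=0.000, vy=14.601 → t=2.920, apex=10.660, x_land=63.369, impact vy=-14.601
  bounce: vy ← 0.8·14.601 = 11.681
Arc 4: start y=0.000, vy=11.681 → t=2.336, apex=6.822, x_land=77.900, impact vy=-11.681
  bounce: vy ← 0.8·11.681 = 9.345
Arc 5: start y=0.000, vy=9.345 → t=1.869, apex=4.366, x_land=89.525, impact vy=-9.345
  bounce: vy ← 0.8·9.345 = 7.476
Arc 6: start y=0.000, vy=7.476 → t=1.495, apex=2.794, x_land=98.825, impact vy=-7.476
  bounce: vy ← 0.8·7.476 = 5.981

1 3.617 26.024 22.500
2 3.650 16.656 45.205
3 2.920 10.660 63.369
4 2.336 6.822 77.900
5 1.869 4.366 89.525
6 1.495 2.794 98.825
final: 98.825 5.981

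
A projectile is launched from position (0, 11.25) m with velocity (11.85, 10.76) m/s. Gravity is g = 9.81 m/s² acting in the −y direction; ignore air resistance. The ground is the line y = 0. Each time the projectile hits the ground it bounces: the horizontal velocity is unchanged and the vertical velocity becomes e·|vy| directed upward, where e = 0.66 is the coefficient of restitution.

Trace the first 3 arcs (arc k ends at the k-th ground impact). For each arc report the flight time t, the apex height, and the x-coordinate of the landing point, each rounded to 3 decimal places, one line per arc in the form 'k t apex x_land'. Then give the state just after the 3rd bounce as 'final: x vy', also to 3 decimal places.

1 2.967 17.151 35.156
2 2.468 7.471 64.406
3 1.629 3.254 83.710
final: 83.710 5.274

Arc 1: start y=11.250, vy=10.760 → t=2.967, apex=17.151, x_land=35.156, impact vy=-18.344
  bounce: vy ← 0.66·18.344 = 12.107
Arc 2: start y=0.000, vy=12.107 → t=2.468, apex=7.471, x_land=64.406, impact vy=-12.107
  bounce: vy ← 0.66·12.107 = 7.991
Arc 3: start y=0.000, vy=7.991 → t=1.629, apex=3.254, x_land=83.710, impact vy=-7.991
  bounce: vy ← 0.66·7.991 = 5.274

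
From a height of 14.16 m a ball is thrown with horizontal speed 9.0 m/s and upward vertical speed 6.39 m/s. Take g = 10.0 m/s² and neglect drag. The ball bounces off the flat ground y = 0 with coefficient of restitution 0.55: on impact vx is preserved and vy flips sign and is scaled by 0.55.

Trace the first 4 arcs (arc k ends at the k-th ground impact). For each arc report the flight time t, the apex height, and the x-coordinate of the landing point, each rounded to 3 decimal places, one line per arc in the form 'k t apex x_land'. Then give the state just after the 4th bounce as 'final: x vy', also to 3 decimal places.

1 2.439 16.202 21.952
2 1.980 4.901 39.773
3 1.089 1.483 49.574
4 0.599 0.448 54.965
final: 54.965 1.647

Arc 1: start y=14.160, vy=6.390 → t=2.439, apex=16.202, x_land=21.952, impact vy=-18.001
  bounce: vy ← 0.55·18.001 = 9.900
Arc 2: start y=0.000, vy=9.900 → t=1.980, apex=4.901, x_land=39.773, impact vy=-9.900
  bounce: vy ← 0.55·9.900 = 5.445
Arc 3: start y=0.000, vy=5.445 → t=1.089, apex=1.483, x_land=49.574, impact vy=-5.445
  bounce: vy ← 0.55·5.445 = 2.995
Arc 4: start y=0.000, vy=2.995 → t=0.599, apex=0.448, x_land=54.965, impact vy=-2.995
  bounce: vy ← 0.55·2.995 = 1.647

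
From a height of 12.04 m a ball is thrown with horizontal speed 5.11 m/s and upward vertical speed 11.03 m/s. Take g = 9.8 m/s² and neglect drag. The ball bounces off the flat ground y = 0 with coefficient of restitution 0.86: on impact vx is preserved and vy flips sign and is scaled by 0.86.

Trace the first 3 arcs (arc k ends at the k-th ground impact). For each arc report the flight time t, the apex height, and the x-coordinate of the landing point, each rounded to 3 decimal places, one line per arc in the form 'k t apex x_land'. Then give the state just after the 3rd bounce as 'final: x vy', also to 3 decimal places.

Arc 1: start y=12.040, vy=11.030 → t=3.055, apex=18.247, x_land=15.612, impact vy=-18.912
  bounce: vy ← 0.86·18.912 = 16.264
Arc 2: start y=0.000, vy=16.264 → t=3.319, apex=13.496, x_land=32.573, impact vy=-16.264
  bounce: vy ← 0.86·16.264 = 13.987
Arc 3: start y=0.000, vy=13.987 → t=2.854, apex=9.981, x_land=47.160, impact vy=-13.987
  bounce: vy ← 0.86·13.987 = 12.029

1 3.055 18.247 15.612
2 3.319 13.496 32.573
3 2.854 9.981 47.160
final: 47.160 12.029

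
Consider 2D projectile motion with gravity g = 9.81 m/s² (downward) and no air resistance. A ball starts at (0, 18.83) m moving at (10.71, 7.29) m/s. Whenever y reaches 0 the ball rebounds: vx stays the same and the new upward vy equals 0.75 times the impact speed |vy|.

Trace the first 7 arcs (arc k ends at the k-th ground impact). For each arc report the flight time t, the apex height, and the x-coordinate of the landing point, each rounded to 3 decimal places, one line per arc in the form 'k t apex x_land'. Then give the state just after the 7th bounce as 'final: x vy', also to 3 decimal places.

1 2.839 21.539 30.402
2 3.143 12.116 64.066
3 2.357 6.815 89.314
4 1.768 3.833 108.251
5 1.326 2.156 122.453
6 0.995 1.213 133.104
7 0.746 0.682 141.093
final: 141.093 2.744

Arc 1: start y=18.830, vy=7.290 → t=2.839, apex=21.539, x_land=30.402, impact vy=-20.557
  bounce: vy ← 0.75·20.557 = 15.418
Arc 2: start y=0.000, vy=15.418 → t=3.143, apex=12.116, x_land=64.066, impact vy=-15.418
  bounce: vy ← 0.75·15.418 = 11.563
Arc 3: start y=0.000, vy=11.563 → t=2.357, apex=6.815, x_land=89.314, impact vy=-11.563
  bounce: vy ← 0.75·11.563 = 8.672
Arc 4: start y=0.000, vy=8.672 → t=1.768, apex=3.833, x_land=108.251, impact vy=-8.672
  bounce: vy ← 0.75·8.672 = 6.504
Arc 5: start y=0.000, vy=6.504 → t=1.326, apex=2.156, x_land=122.453, impact vy=-6.504
  bounce: vy ← 0.75·6.504 = 4.878
Arc 6: start y=0.000, vy=4.878 → t=0.995, apex=1.213, x_land=133.104, impact vy=-4.878
  bounce: vy ← 0.75·4.878 = 3.659
Arc 7: start y=0.000, vy=3.659 → t=0.746, apex=0.682, x_land=141.093, impact vy=-3.659
  bounce: vy ← 0.75·3.659 = 2.744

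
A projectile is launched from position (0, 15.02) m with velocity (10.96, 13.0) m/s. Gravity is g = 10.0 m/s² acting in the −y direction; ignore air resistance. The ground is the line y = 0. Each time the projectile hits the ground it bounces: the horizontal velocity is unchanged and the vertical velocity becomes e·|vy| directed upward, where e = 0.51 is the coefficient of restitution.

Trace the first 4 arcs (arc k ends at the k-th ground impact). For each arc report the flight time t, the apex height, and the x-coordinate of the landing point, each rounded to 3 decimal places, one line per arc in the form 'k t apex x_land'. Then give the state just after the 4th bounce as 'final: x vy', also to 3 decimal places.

1 3.467 23.470 37.994
2 2.210 6.105 62.214
3 1.127 1.588 74.566
4 0.575 0.413 80.866
final: 80.866 1.466

Arc 1: start y=15.020, vy=13.000 → t=3.467, apex=23.470, x_land=37.994, impact vy=-21.666
  bounce: vy ← 0.51·21.666 = 11.049
Arc 2: start y=0.000, vy=11.049 → t=2.210, apex=6.105, x_land=62.214, impact vy=-11.049
  bounce: vy ← 0.51·11.049 = 5.635
Arc 3: start y=0.000, vy=5.635 → t=1.127, apex=1.588, x_land=74.566, impact vy=-5.635
  bounce: vy ← 0.51·5.635 = 2.874
Arc 4: start y=0.000, vy=2.874 → t=0.575, apex=0.413, x_land=80.866, impact vy=-2.874
  bounce: vy ← 0.51·2.874 = 1.466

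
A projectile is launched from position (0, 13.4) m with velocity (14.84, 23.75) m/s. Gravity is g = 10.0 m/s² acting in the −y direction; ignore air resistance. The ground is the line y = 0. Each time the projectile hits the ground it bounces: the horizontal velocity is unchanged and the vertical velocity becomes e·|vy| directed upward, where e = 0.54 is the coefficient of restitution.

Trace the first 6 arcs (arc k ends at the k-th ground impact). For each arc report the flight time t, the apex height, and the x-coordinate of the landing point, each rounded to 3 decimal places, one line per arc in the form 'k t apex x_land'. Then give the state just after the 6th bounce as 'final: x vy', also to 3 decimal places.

Arc 1: start y=13.400, vy=23.750 → t=5.260, apex=41.603, x_land=78.052, impact vy=-28.845
  bounce: vy ← 0.54·28.845 = 15.577
Arc 2: start y=0.000, vy=15.577 → t=3.115, apex=12.131, x_land=124.283, impact vy=-15.577
  bounce: vy ← 0.54·15.577 = 8.411
Arc 3: start y=0.000, vy=8.411 → t=1.682, apex=3.538, x_land=149.248, impact vy=-8.411
  bounce: vy ← 0.54·8.411 = 4.542
Arc 4: start y=0.000, vy=4.542 → t=0.908, apex=1.032, x_land=162.729, impact vy=-4.542
  bounce: vy ← 0.54·4.542 = 2.453
Arc 5: start y=0.000, vy=2.453 → t=0.491, apex=0.301, x_land=170.009, impact vy=-2.453
  bounce: vy ← 0.54·2.453 = 1.324
Arc 6: start y=0.000, vy=1.324 → t=0.265, apex=0.088, x_land=173.940, impact vy=-1.324
  bounce: vy ← 0.54·1.324 = 0.715

1 5.260 41.603 78.052
2 3.115 12.131 124.283
3 1.682 3.538 149.248
4 0.908 1.032 162.729
5 0.491 0.301 170.009
6 0.265 0.088 173.940
final: 173.940 0.715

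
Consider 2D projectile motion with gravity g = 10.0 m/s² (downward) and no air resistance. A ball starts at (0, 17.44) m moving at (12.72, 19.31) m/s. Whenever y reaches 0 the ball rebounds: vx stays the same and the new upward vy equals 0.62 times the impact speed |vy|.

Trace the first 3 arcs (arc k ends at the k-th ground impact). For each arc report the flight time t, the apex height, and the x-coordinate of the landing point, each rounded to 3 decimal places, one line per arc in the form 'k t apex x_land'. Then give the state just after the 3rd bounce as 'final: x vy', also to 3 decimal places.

1 4.617 36.084 58.733
2 3.331 13.871 101.105
3 2.065 5.332 127.376
final: 127.376 6.402

Arc 1: start y=17.440, vy=19.310 → t=4.617, apex=36.084, x_land=58.733, impact vy=-26.864
  bounce: vy ← 0.62·26.864 = 16.656
Arc 2: start y=0.000, vy=16.656 → t=3.331, apex=13.871, x_land=101.105, impact vy=-16.656
  bounce: vy ← 0.62·16.656 = 10.327
Arc 3: start y=0.000, vy=10.327 → t=2.065, apex=5.332, x_land=127.376, impact vy=-10.327
  bounce: vy ← 0.62·10.327 = 6.402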